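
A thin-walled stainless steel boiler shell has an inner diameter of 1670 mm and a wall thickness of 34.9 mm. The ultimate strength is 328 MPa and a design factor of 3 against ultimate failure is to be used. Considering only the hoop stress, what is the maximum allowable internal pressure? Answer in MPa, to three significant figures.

p_allow = 4.57 MPa

σ_allow = 328/3 = 109.3 MPa.
σ_h = pD/(2t) → p_allow = 2σ_allow t/D = 2×109.3×34.9/1670 = 4.570 MPa.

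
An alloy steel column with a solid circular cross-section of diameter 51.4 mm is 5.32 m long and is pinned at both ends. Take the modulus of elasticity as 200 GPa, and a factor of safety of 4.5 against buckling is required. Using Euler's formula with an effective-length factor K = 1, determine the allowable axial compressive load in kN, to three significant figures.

I = πd⁴/64 = π×51.4⁴/64 = 342600 mm⁴.
Effective length L_e = KL = 1×5.32 m = 5320 mm.
Euler critical load P_cr = π²EI/L_e² = π²×200000×342600/5320² = 23900 N.
P_allow = P_cr/n = 23900/4.5 = 5310 N.

P_allow = 5.31 kN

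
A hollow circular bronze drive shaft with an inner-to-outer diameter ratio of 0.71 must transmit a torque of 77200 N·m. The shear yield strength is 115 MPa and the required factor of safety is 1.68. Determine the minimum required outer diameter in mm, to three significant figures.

τ_allow = 115/1.68 = 68.45 MPa.
For a hollow shaft τ = 16T/[πd_o³(1−k⁴)] with k = 0.71, so 1−k⁴ = 0.7459.
d_o³ = 16T/[π τ_allow (1−k⁴)] = 16×7.7200×10^7/(π×68.45×0.7459) = 7.701×10^6 mm³.
d_o = 197.5 mm.

d_o = 197 mm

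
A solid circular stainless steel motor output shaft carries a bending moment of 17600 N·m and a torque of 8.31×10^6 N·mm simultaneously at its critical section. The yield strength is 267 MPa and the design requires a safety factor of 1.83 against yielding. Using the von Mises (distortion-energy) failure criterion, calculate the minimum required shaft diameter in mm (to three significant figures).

d = 110 mm

σ_allow = σ_y/n = 267/1.83 = 145.9 MPa.
For a solid shaft σ_b = 32M/(πd³) and τ = 16T/(πd³), so the von Mises stress is σ' = (16/πd³)·√(4M²+3T²).
√(4M²+3T²) = √(4×(1.760×10^7)² + 3×(8.310×10^6)²) = 3.803×10^7 N·mm.
d³ = 16×3.803×10^7/(π×145.9) = 1.327×10^6 mm³.
d = 109.9 mm.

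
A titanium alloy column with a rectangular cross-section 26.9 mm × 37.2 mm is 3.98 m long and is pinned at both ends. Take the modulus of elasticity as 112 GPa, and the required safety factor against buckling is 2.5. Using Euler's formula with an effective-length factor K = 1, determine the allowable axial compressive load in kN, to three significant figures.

P_allow = 1.68 kN

Buckling occurs about the weak axis: I_min = h·b³/12 = 37.2×26.9³/12 = 60340 mm⁴ (b = 26.9 mm is the smaller dimension).
Effective length L_e = KL = 1×3.98 m = 3980 mm.
Euler critical load P_cr = π²EI/L_e² = π²×112000×60340/3980² = 4211 N.
P_allow = P_cr/n = 4211/2.5 = 1684 N.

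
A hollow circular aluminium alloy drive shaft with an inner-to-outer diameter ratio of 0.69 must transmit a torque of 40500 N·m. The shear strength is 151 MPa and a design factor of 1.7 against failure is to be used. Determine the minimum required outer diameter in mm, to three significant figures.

τ_allow = 151/1.7 = 88.82 MPa.
For a hollow shaft τ = 16T/[πd_o³(1−k⁴)] with k = 0.69, so 1−k⁴ = 0.7733.
d_o³ = 16T/[π τ_allow (1−k⁴)] = 16×4.0500×10^7/(π×88.82×0.7733) = 3.003×10^6 mm³.
d_o = 144.3 mm.

d_o = 144 mm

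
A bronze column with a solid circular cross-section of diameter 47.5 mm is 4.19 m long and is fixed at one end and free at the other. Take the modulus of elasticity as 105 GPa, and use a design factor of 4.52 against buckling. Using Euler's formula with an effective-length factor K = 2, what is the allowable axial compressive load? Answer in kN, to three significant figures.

P_allow = 0.816 kN

I = πd⁴/64 = π×47.5⁴/64 = 249900 mm⁴.
Effective length L_e = KL = 2×4.19 m = 8380 mm.
Euler critical load P_cr = π²EI/L_e² = π²×105000×249900/8380² = 3688 N.
P_allow = P_cr/n = 3688/4.52 = 815.8 N.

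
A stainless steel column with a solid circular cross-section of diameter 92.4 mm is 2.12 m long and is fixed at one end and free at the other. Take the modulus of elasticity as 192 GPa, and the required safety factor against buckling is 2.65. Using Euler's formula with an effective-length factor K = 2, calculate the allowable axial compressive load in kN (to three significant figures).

I = πd⁴/64 = π×92.4⁴/64 = 3.578×10^6 mm⁴.
Effective length L_e = KL = 2×2.12 m = 4240 mm.
Euler critical load P_cr = π²EI/L_e² = π²×192000×3.578×10^6/4240² = 377200 N.
P_allow = P_cr/n = 377200/2.65 = 142300 N.

P_allow = 142 kN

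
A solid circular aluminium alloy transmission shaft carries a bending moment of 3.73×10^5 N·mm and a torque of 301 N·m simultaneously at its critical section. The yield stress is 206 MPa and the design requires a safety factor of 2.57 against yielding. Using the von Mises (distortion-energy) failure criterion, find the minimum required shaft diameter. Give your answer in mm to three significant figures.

σ_allow = σ_y/n = 206/2.57 = 80.16 MPa.
For a solid shaft σ_b = 32M/(πd³) and τ = 16T/(πd³), so the von Mises stress is σ' = (16/πd³)·√(4M²+3T²).
√(4M²+3T²) = √(4×(373000)² + 3×(301000)²) = 910100 N·mm.
d³ = 16×910100/(π×80.16) = 57830 mm³.
d = 38.67 mm.

d = 38.7 mm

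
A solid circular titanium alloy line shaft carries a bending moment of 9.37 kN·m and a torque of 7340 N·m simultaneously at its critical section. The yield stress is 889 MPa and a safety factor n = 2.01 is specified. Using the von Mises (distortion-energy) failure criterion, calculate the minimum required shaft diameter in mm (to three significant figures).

d = 63.9 mm

σ_allow = σ_y/n = 889/2.01 = 442.3 MPa.
For a solid shaft σ_b = 32M/(πd³) and τ = 16T/(πd³), so the von Mises stress is σ' = (16/πd³)·√(4M²+3T²).
√(4M²+3T²) = √(4×(9.370×10^6)² + 3×(7.340×10^6)²) = 2.265×10^7 N·mm.
d³ = 16×2.265×10^7/(π×442.3) = 260800 mm³.
d = 63.89 mm.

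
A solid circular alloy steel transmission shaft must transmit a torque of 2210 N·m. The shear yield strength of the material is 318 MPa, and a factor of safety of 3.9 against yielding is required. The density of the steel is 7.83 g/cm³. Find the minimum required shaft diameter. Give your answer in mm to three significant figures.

d = 51.7 mm

Allowable shear stress τ_allow = 318/3.9 = 81.54 MPa.
For a solid shaft τ = 16T/(πd³), so d³ = 16T/(π τ_allow) = 16×2210000/(π×81.54) = 138000 mm³.
d = (138000)^(1/3) = 51.68 mm.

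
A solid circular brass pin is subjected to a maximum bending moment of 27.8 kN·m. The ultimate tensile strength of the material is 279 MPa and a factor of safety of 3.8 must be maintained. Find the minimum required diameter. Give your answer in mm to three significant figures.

d = 157 mm

σ_allow = 279/3.8 = 73.42 MPa.
For a solid circular section σ = 32M/(πd³), so d³ = 32M/(π σ_allow) = 32×2.7800×10^7/(π×73.42) = 3.857×10^6 mm³.
d = 156.8 mm.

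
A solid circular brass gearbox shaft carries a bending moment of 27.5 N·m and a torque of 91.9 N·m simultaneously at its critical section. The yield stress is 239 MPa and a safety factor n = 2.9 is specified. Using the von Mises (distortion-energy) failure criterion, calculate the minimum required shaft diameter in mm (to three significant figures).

σ_allow = σ_y/n = 239/2.9 = 82.41 MPa.
For a solid shaft σ_b = 32M/(πd³) and τ = 16T/(πd³), so the von Mises stress is σ' = (16/πd³)·√(4M²+3T²).
√(4M²+3T²) = √(4×(27500)² + 3×(91900)²) = 168400 N·mm.
d³ = 16×168400/(π×82.41) = 10410 mm³.
d = 21.83 mm.

d = 21.8 mm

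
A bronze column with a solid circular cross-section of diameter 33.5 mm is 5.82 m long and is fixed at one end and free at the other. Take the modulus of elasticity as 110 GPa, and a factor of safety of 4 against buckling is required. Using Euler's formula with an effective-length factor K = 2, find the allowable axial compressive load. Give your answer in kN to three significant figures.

P_allow = 0.124 kN

I = πd⁴/64 = π×33.5⁴/64 = 61820 mm⁴.
Effective length L_e = KL = 2×5.82 m = 11640 mm.
Euler critical load P_cr = π²EI/L_e² = π²×110000×61820/11640² = 495.4 N.
P_allow = P_cr/n = 495.4/4 = 123.8 N.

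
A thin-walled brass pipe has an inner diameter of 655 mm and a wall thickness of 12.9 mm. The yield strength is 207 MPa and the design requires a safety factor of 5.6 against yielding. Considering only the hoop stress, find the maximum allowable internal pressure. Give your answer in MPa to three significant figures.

σ_allow = 207/5.6 = 36.96 MPa.
σ_h = pD/(2t) → p_allow = 2σ_allow t/D = 2×36.96×12.9/655 = 1.456 MPa.

p_allow = 1.46 MPa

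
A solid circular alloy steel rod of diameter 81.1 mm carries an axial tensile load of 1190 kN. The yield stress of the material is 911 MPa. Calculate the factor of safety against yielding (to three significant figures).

A = πd²/4 = 5166 mm².
σ = F/A = 1190000/5166 = 230.4 MPa.
n = 911/230.4 = 3.955.

n = 3.95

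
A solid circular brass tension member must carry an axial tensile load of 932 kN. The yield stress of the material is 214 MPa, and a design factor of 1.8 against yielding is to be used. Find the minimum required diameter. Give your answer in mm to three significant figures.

d = 99.9 mm

Allowable stress σ_allow = 214/1.8 = 118.9 MPa.
Required area A = F/σ_allow = 932000/118.9 = 7839 mm².
A = πd²/4 → d = √(4A/π) = 99.91 mm.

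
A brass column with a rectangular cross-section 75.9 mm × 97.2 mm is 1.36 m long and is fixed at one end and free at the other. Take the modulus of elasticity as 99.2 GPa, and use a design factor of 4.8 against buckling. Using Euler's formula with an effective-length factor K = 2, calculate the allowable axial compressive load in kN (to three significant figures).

P_allow = 97.6 kN

Buckling occurs about the weak axis: I_min = h·b³/12 = 97.2×75.9³/12 = 3.542×10^6 mm⁴ (b = 75.9 mm is the smaller dimension).
Effective length L_e = KL = 2×1.36 m = 2720 mm.
Euler critical load P_cr = π²EI/L_e² = π²×99200×3.542×10^6/2720² = 468700 N.
P_allow = P_cr/n = 468700/4.8 = 97640 N.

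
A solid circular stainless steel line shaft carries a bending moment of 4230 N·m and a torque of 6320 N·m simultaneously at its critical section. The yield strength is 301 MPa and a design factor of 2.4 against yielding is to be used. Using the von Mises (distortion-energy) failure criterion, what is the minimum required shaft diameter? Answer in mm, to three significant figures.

σ_allow = σ_y/n = 301/2.4 = 125.4 MPa.
For a solid shaft σ_b = 32M/(πd³) and τ = 16T/(πd³), so the von Mises stress is σ' = (16/πd³)·√(4M²+3T²).
√(4M²+3T²) = √(4×(4.230×10^6)² + 3×(6.320×10^6)²) = 1.383×10^7 N·mm.
d³ = 16×1.383×10^7/(π×125.4) = 561800 mm³.
d = 82.51 mm.

d = 82.5 mm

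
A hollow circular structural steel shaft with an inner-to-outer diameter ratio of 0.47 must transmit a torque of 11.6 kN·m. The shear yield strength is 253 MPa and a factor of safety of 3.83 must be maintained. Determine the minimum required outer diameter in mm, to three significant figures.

τ_allow = 253/3.83 = 66.06 MPa.
For a hollow shaft τ = 16T/[πd_o³(1−k⁴)] with k = 0.47, so 1−k⁴ = 0.9512.
d_o³ = 16T/[π τ_allow (1−k⁴)] = 16×1.1600×10^7/(π×66.06×0.9512) = 940200 mm³.
d_o = 97.97 mm.

d_o = 98.0 mm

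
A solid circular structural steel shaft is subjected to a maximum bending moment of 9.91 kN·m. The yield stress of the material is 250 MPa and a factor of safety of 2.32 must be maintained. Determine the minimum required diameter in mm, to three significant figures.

σ_allow = 250/2.32 = 107.8 MPa.
For a solid circular section σ = 32M/(πd³), so d³ = 32M/(π σ_allow) = 32×9910000/(π×107.8) = 936700 mm³.
d = 97.85 mm.

d = 97.8 mm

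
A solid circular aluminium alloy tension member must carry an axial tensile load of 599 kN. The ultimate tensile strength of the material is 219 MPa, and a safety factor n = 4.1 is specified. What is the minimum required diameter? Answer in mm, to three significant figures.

d = 119 mm

Allowable stress σ_allow = 219/4.1 = 53.41 MPa.
Required area A = F/σ_allow = 599000/53.41 = 11210 mm².
A = πd²/4 → d = √(4A/π) = 119.5 mm.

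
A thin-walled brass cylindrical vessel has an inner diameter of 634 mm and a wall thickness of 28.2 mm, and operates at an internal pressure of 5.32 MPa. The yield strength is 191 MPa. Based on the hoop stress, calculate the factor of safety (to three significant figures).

σ_h = pD/(2t) = 5.32×634/(2×28.2) = 59.80 MPa.
n = 191/59.80 = 3.194.

n = 3.19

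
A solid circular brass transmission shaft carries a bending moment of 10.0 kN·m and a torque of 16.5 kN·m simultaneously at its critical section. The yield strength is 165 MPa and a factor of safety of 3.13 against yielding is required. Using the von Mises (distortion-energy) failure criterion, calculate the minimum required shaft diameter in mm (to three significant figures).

d = 150 mm

σ_allow = σ_y/n = 165/3.13 = 52.72 MPa.
For a solid shaft σ_b = 32M/(πd³) and τ = 16T/(πd³), so the von Mises stress is σ' = (16/πd³)·√(4M²+3T²).
√(4M²+3T²) = √(4×(1.000×10^7)² + 3×(1.650×10^7)²) = 3.488×10^7 N·mm.
d³ = 16×3.488×10^7/(π×52.72) = 3.370×10^6 mm³.
d = 149.9 mm.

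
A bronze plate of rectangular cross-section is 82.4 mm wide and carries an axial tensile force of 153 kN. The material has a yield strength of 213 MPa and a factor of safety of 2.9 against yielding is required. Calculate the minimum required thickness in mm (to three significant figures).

σ_allow = 213/2.9 = 73.45 MPa.
Required area A = F/σ_allow = 153000/73.45 = 2083 mm².
t = A/w = 2083/82.4 = 25.28 mm.

t = 25.3 mm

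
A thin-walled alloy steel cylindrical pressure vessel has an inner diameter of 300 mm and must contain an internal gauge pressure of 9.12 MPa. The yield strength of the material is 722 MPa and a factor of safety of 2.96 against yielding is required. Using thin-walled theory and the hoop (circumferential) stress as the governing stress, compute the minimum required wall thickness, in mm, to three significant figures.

t = 5.61 mm

σ_allow = 722/2.96 = 243.9 MPa.
Hoop stress σ_h = pD/(2t), so t = pD/(2σ_allow) = 9.12×300/(2×243.9) = 5.608 mm.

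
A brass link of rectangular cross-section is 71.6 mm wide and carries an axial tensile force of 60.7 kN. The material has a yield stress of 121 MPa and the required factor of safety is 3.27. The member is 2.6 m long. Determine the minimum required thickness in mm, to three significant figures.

t = 22.9 mm

σ_allow = 121/3.27 = 37.00 MPa.
Required area A = F/σ_allow = 60700/37.00 = 1640 mm².
t = A/w = 1640/71.6 = 22.91 mm.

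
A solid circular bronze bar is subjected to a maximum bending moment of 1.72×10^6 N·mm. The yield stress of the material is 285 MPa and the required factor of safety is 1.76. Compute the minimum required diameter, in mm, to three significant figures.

σ_allow = 285/1.76 = 161.9 MPa.
For a solid circular section σ = 32M/(πd³), so d³ = 32M/(π σ_allow) = 32×1720000/(π×161.9) = 108200 mm³.
d = 47.65 mm.

d = 47.7 mm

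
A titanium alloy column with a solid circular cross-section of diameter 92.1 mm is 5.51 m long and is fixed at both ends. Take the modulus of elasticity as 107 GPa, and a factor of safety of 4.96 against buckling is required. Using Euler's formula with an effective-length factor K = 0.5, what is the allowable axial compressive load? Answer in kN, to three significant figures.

P_allow = 99.1 kN

I = πd⁴/64 = π×92.1⁴/64 = 3.532×10^6 mm⁴.
Effective length L_e = KL = 0.5×5.51 m = 2755 mm.
Euler critical load P_cr = π²EI/L_e² = π²×107000×3.532×10^6/2755² = 491400 N.
P_allow = P_cr/n = 491400/4.96 = 99080 N.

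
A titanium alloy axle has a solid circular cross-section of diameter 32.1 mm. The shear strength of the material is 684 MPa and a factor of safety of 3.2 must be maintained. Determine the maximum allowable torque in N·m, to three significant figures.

T_allow = 1390 N·m

τ_allow = 684/3.2 = 213.8 MPa.
For a solid shaft T_allow = τ_allow·πd³/16; πd³/16 = π×32.1³/16 = 6494 mm³.
T_allow = 213.8×6494 = 1.388×10^6 N·mm = 1388 N·m.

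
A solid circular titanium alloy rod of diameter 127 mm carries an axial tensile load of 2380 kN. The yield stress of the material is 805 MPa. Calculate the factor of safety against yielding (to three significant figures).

n = 4.28

A = πd²/4 = 12670 mm².
σ = F/A = 2380000/12670 = 187.9 MPa.
n = 805/187.9 = 4.285.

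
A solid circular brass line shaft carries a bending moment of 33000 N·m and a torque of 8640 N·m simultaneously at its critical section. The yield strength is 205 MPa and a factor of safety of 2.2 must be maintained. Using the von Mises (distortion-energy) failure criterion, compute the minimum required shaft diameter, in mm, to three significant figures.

σ_allow = σ_y/n = 205/2.2 = 93.18 MPa.
For a solid shaft σ_b = 32M/(πd³) and τ = 16T/(πd³), so the von Mises stress is σ' = (16/πd³)·√(4M²+3T²).
√(4M²+3T²) = √(4×(3.300×10^7)² + 3×(8.640×10^6)²) = 6.768×10^7 N·mm.
d³ = 16×6.768×10^7/(π×93.18) = 3.699×10^6 mm³.
d = 154.7 mm.

d = 155 mm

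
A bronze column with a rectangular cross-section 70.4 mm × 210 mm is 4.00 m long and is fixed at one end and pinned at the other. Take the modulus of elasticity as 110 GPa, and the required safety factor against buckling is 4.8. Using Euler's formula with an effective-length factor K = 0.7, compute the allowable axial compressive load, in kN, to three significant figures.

P_allow = 176 kN

Buckling occurs about the weak axis: I_min = h·b³/12 = 210×70.4³/12 = 6.106×10^6 mm⁴ (b = 70.4 mm is the smaller dimension).
Effective length L_e = KL = 0.7×4.00 m = 2800 mm.
Euler critical load P_cr = π²EI/L_e² = π²×110000×6.106×10^6/2800² = 845500 N.
P_allow = P_cr/n = 845500/4.8 = 176200 N.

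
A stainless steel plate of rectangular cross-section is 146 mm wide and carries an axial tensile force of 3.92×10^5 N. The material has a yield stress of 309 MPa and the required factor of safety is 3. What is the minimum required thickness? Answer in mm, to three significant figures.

t = 26.1 mm

σ_allow = 309/3 = 103.0 MPa.
Required area A = F/σ_allow = 392000/103.0 = 3806 mm².
t = A/w = 3806/146 = 26.07 mm.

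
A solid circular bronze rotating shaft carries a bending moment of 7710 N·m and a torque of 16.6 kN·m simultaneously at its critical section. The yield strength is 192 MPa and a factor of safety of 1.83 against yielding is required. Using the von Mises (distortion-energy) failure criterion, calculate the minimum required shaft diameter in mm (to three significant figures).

σ_allow = σ_y/n = 192/1.83 = 104.9 MPa.
For a solid shaft σ_b = 32M/(πd³) and τ = 16T/(πd³), so the von Mises stress is σ' = (16/πd³)·√(4M²+3T²).
√(4M²+3T²) = √(4×(7.710×10^6)² + 3×(1.660×10^7)²) = 3.263×10^7 N·mm.
d³ = 16×3.263×10^7/(π×104.9) = 1.584×10^6 mm³.
d = 116.6 mm.

d = 117 mm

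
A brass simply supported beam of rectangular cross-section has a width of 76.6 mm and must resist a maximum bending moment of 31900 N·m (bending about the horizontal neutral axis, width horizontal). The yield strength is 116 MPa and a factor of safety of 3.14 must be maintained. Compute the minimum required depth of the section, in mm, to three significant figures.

h = 260 mm

σ_allow = 116/3.14 = 36.94 MPa.
For a rectangular section σ = 6M/(bh²), so h² = 6M/(b σ_allow) = 6×3.1900×10^7/(76.6×36.94) = 67640 mm².
h = 260.1 mm.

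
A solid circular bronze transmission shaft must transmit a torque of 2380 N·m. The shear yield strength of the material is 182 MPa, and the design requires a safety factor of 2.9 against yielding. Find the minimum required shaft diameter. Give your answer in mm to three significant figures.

d = 57.8 mm

Allowable shear stress τ_allow = 182/2.9 = 62.76 MPa.
For a solid shaft τ = 16T/(πd³), so d³ = 16T/(π τ_allow) = 16×2380000/(π×62.76) = 193100 mm³.
d = (193100)^(1/3) = 57.80 mm.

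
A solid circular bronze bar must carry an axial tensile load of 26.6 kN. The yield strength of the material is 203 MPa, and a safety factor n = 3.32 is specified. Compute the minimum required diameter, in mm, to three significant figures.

d = 23.5 mm

Allowable stress σ_allow = 203/3.32 = 61.14 MPa.
Required area A = F/σ_allow = 26600/61.14 = 435.0 mm².
A = πd²/4 → d = √(4A/π) = 23.54 mm.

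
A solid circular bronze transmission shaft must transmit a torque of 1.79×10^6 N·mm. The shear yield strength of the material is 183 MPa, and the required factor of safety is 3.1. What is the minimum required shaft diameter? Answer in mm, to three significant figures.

Allowable shear stress τ_allow = 183/3.1 = 59.03 MPa.
For a solid shaft τ = 16T/(πd³), so d³ = 16T/(π τ_allow) = 16×1790000/(π×59.03) = 154400 mm³.
d = (154400)^(1/3) = 53.65 mm.

d = 53.7 mm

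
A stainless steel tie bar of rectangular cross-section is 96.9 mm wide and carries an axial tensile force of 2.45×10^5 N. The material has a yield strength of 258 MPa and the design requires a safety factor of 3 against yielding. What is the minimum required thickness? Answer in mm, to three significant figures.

t = 29.4 mm

σ_allow = 258/3 = 86.00 MPa.
Required area A = F/σ_allow = 245000/86.00 = 2849 mm².
t = A/w = 2849/96.9 = 29.40 mm.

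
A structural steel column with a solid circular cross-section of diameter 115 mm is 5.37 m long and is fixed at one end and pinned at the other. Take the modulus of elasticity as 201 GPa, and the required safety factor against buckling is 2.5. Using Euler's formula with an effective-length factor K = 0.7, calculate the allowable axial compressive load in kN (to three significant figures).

I = πd⁴/64 = π×115⁴/64 = 8.585×10^6 mm⁴.
Effective length L_e = KL = 0.7×5.37 m = 3759 mm.
Euler critical load P_cr = π²EI/L_e² = π²×201000×8.585×10^6/3759² = 1.205×10^6 N.
P_allow = P_cr/n = 1.205×10^6/2.5 = 482100 N.

P_allow = 482 kN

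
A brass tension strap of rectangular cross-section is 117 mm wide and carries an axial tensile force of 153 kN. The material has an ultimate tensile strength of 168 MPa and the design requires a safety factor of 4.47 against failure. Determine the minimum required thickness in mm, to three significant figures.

σ_allow = 168/4.47 = 37.58 MPa.
Required area A = F/σ_allow = 153000/37.58 = 4071 mm².
t = A/w = 4071/117 = 34.79 mm.

t = 34.8 mm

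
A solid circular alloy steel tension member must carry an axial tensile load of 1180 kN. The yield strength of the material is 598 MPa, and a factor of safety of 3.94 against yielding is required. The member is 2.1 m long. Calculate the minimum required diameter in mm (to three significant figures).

d = 99.5 mm

Allowable stress σ_allow = 598/3.94 = 151.8 MPa.
Required area A = F/σ_allow = 1180000/151.8 = 7775 mm².
A = πd²/4 → d = √(4A/π) = 99.49 mm.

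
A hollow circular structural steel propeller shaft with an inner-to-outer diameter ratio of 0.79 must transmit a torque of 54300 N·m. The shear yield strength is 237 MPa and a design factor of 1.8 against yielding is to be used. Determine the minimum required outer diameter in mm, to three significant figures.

τ_allow = 237/1.8 = 131.7 MPa.
For a hollow shaft τ = 16T/[πd_o³(1−k⁴)] with k = 0.79, so 1−k⁴ = 0.6105.
d_o³ = 16T/[π τ_allow (1−k⁴)] = 16×5.4300×10^7/(π×131.7×0.6105) = 3.440×10^6 mm³.
d_o = 151.0 mm.

d_o = 151 mm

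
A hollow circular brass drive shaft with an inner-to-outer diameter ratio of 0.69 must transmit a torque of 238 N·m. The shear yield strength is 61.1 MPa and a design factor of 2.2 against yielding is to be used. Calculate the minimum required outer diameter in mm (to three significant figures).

τ_allow = 61.1/2.2 = 27.77 MPa.
For a hollow shaft τ = 16T/[πd_o³(1−k⁴)] with k = 0.69, so 1−k⁴ = 0.7733.
d_o³ = 16T/[π τ_allow (1−k⁴)] = 16×238000/(π×27.77×0.7733) = 56440 mm³.
d_o = 38.36 mm.

d_o = 38.4 mm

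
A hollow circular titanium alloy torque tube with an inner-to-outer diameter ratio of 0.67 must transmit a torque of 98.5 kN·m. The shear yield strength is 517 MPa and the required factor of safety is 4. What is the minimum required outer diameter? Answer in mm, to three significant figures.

τ_allow = 517/4 = 129.2 MPa.
For a hollow shaft τ = 16T/[πd_o³(1−k⁴)] with k = 0.67, so 1−k⁴ = 0.7985.
d_o³ = 16T/[π τ_allow (1−k⁴)] = 16×9.8500×10^7/(π×129.2×0.7985) = 4.861×10^6 mm³.
d_o = 169.4 mm.

d_o = 169 mm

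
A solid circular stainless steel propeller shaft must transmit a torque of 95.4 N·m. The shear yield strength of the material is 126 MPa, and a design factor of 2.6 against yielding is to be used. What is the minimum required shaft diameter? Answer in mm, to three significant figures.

d = 21.6 mm

Allowable shear stress τ_allow = 126/2.6 = 48.46 MPa.
For a solid shaft τ = 16T/(πd³), so d³ = 16T/(π τ_allow) = 16×95400/(π×48.46) = 10030 mm³.
d = (10030)^(1/3) = 21.56 mm.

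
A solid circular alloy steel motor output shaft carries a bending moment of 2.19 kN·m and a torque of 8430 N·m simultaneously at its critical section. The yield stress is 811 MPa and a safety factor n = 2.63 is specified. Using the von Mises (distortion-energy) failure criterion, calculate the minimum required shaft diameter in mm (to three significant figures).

σ_allow = σ_y/n = 811/2.63 = 308.4 MPa.
For a solid shaft σ_b = 32M/(πd³) and τ = 16T/(πd³), so the von Mises stress is σ' = (16/πd³)·√(4M²+3T²).
√(4M²+3T²) = √(4×(2.190×10^6)² + 3×(8.430×10^6)²) = 1.524×10^7 N·mm.
d³ = 16×1.524×10^7/(π×308.4) = 251800 mm³.
d = 63.14 mm.

d = 63.1 mm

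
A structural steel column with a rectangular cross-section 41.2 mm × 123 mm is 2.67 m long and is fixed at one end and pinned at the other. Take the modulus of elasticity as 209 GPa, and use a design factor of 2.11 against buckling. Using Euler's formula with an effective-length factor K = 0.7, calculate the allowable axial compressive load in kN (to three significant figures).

P_allow = 201 kN

Buckling occurs about the weak axis: I_min = h·b³/12 = 123×41.2³/12 = 716800 mm⁴ (b = 41.2 mm is the smaller dimension).
Effective length L_e = KL = 0.7×2.67 m = 1869 mm.
Euler critical load P_cr = π²EI/L_e² = π²×209000×716800/1869² = 423300 N.
P_allow = P_cr/n = 423300/2.11 = 200600 N.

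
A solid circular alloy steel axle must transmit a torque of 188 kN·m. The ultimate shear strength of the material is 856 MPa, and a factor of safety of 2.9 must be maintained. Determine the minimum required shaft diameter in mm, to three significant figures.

Allowable shear stress τ_allow = 856/2.9 = 295.2 MPa.
For a solid shaft τ = 16T/(πd³), so d³ = 16T/(π τ_allow) = 16×1.8800×10^8/(π×295.2) = 3.244×10^6 mm³.
d = (3.244×10^6)^(1/3) = 148.0 mm.

d = 148 mm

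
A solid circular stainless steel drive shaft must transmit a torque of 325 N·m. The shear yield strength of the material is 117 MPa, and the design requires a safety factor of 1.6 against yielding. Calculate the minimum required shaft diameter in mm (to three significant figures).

d = 28.3 mm

Allowable shear stress τ_allow = 117/1.6 = 73.12 MPa.
For a solid shaft τ = 16T/(πd³), so d³ = 16T/(π τ_allow) = 16×325000/(π×73.12) = 22640 mm³.
d = (22640)^(1/3) = 28.29 mm.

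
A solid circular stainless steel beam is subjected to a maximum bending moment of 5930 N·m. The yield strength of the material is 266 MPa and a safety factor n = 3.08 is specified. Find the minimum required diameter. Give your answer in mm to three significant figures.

d = 88.8 mm

σ_allow = 266/3.08 = 86.36 MPa.
For a solid circular section σ = 32M/(πd³), so d³ = 32M/(π σ_allow) = 32×5930000/(π×86.36) = 699400 mm³.
d = 88.76 mm.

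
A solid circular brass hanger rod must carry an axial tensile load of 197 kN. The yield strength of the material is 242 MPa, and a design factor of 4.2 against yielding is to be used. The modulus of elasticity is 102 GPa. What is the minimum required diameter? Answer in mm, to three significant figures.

Allowable stress σ_allow = 242/4.2 = 57.62 MPa.
Required area A = F/σ_allow = 197000/57.62 = 3419 mm².
A = πd²/4 → d = √(4A/π) = 65.98 mm.

d = 66.0 mm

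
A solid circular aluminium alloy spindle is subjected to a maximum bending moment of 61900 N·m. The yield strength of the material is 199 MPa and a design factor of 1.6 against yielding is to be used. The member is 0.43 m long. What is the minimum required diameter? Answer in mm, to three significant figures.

σ_allow = 199/1.6 = 124.4 MPa.
For a solid circular section σ = 32M/(πd³), so d³ = 32M/(π σ_allow) = 32×6.1900×10^7/(π×124.4) = 5.069×10^6 mm³.
d = 171.8 mm.

d = 172 mm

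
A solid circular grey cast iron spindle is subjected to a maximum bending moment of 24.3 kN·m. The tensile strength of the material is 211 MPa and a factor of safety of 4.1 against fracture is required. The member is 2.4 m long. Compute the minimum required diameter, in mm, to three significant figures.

d = 169 mm

σ_allow = 211/4.1 = 51.46 MPa.
For a solid circular section σ = 32M/(πd³), so d³ = 32M/(π σ_allow) = 32×2.4300×10^7/(π×51.46) = 4.810×10^6 mm³.
d = 168.8 mm.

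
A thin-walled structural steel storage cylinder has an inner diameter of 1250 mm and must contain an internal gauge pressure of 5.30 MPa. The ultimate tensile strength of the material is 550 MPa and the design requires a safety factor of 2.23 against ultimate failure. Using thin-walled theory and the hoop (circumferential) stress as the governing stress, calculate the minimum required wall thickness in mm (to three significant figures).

σ_allow = 550/2.23 = 246.6 MPa.
Hoop stress σ_h = pD/(2t), so t = pD/(2σ_allow) = 5.30×1250/(2×246.6) = 13.43 mm.

t = 13.4 mm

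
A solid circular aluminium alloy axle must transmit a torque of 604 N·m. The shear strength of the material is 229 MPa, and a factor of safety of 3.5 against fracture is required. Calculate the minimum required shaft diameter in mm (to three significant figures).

Allowable shear stress τ_allow = 229/3.5 = 65.43 MPa.
For a solid shaft τ = 16T/(πd³), so d³ = 16T/(π τ_allow) = 16×604000/(π×65.43) = 47020 mm³.
d = (47020)^(1/3) = 36.09 mm.

d = 36.1 mm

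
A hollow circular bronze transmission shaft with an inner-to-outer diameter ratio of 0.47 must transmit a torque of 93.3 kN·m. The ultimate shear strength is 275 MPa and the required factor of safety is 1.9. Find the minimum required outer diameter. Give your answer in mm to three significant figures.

τ_allow = 275/1.9 = 144.7 MPa.
For a hollow shaft τ = 16T/[πd_o³(1−k⁴)] with k = 0.47, so 1−k⁴ = 0.9512.
d_o³ = 16T/[π τ_allow (1−k⁴)] = 16×9.3300×10^7/(π×144.7×0.9512) = 3.451×10^6 mm³.
d_o = 151.1 mm.

d_o = 151 mm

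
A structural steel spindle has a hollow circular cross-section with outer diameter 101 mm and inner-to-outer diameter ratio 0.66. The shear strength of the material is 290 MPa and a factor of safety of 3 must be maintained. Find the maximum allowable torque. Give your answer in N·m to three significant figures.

T_allow = 15800 N·m

τ_allow = 290/3 = 96.67 MPa.
For a hollow shaft T_allow = τ_allow·πd_o³(1−k⁴)/16 with 1−k⁴ = 0.8103, so πd_o³(1−k⁴)/16 = 163900 mm³.
T_allow = 96.67×163900 = 1.584×10^7 N·mm = 15840 N·m.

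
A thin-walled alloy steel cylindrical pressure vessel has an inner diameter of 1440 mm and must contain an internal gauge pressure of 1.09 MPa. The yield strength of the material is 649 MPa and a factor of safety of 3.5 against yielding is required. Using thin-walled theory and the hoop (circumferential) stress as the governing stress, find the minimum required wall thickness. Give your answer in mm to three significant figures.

σ_allow = 649/3.5 = 185.4 MPa.
Hoop stress σ_h = pD/(2t), so t = pD/(2σ_allow) = 1.09×1440/(2×185.4) = 4.232 mm.

t = 4.23 mm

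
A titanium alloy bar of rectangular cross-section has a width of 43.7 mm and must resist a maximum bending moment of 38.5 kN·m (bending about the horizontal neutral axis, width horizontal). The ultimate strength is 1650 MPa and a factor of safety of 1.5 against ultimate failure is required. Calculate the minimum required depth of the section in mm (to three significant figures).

h = 69.3 mm

σ_allow = 1650/1.5 = 1100 MPa.
For a rectangular section σ = 6M/(bh²), so h² = 6M/(b σ_allow) = 6×3.8500×10^7/(43.7×1100) = 4805 mm².
h = 69.32 mm.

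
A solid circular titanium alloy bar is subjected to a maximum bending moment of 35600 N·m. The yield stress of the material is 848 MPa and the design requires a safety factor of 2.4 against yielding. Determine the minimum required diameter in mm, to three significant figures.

d = 101 mm

σ_allow = 848/2.4 = 353.3 MPa.
For a solid circular section σ = 32M/(πd³), so d³ = 32M/(π σ_allow) = 32×3.5600×10^7/(π×353.3) = 1.026×10^6 mm³.
d = 100.9 mm.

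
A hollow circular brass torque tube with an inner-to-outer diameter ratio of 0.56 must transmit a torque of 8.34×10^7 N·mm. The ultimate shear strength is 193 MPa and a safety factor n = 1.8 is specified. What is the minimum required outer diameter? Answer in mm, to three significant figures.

τ_allow = 193/1.8 = 107.2 MPa.
For a hollow shaft τ = 16T/[πd_o³(1−k⁴)] with k = 0.56, so 1−k⁴ = 0.9017.
d_o³ = 16T/[π τ_allow (1−k⁴)] = 16×8.3400×10^7/(π×107.2×0.9017) = 4.394×10^6 mm³.
d_o = 163.8 mm.

d_o = 164 mm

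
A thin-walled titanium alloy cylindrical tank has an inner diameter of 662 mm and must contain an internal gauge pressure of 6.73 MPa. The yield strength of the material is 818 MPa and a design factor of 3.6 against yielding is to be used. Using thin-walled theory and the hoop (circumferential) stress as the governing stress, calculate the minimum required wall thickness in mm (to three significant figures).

t = 9.80 mm

σ_allow = 818/3.6 = 227.2 MPa.
Hoop stress σ_h = pD/(2t), so t = pD/(2σ_allow) = 6.73×662/(2×227.2) = 9.804 mm.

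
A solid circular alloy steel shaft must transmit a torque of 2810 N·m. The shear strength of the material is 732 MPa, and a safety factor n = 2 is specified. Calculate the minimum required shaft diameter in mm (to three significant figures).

Allowable shear stress τ_allow = 732/2 = 366.0 MPa.
For a solid shaft τ = 16T/(πd³), so d³ = 16T/(π τ_allow) = 16×2810000/(π×366.0) = 39100 mm³.
d = (39100)^(1/3) = 33.94 mm.

d = 33.9 mm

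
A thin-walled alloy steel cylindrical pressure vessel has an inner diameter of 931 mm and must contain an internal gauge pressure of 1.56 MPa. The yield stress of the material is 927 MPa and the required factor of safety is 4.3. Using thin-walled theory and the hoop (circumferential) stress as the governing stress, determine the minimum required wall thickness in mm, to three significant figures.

t = 3.37 mm

σ_allow = 927/4.3 = 215.6 MPa.
Hoop stress σ_h = pD/(2t), so t = pD/(2σ_allow) = 1.56×931/(2×215.6) = 3.368 mm.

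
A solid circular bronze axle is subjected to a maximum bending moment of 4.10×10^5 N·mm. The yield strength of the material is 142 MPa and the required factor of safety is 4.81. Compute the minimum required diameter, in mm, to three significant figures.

d = 52.1 mm

σ_allow = 142/4.81 = 29.52 MPa.
For a solid circular section σ = 32M/(πd³), so d³ = 32M/(π σ_allow) = 32×410000/(π×29.52) = 141500 mm³.
d = 52.11 mm.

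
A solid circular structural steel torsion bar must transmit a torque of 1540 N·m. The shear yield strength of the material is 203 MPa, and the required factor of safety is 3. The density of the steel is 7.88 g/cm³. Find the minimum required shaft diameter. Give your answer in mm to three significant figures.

d = 48.8 mm

Allowable shear stress τ_allow = 203/3 = 67.67 MPa.
For a solid shaft τ = 16T/(πd³), so d³ = 16T/(π τ_allow) = 16×1540000/(π×67.67) = 115900 mm³.
d = (115900)^(1/3) = 48.76 mm.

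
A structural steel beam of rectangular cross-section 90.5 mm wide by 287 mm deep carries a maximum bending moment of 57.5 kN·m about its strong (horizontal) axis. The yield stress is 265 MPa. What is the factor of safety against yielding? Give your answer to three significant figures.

n = 5.73

Section modulus S = bh²/6 = 90.5×287²/6 = 1.242×10^6 mm³.
σ = M/S = 5.7500×10^7/1.242×10^6 = 46.28 MPa.
n = 265/46.28 = 5.726.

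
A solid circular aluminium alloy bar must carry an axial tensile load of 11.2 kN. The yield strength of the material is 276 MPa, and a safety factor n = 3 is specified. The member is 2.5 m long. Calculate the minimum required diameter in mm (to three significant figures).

d = 12.5 mm

Allowable stress σ_allow = 276/3 = 92.00 MPa.
Required area A = F/σ_allow = 11200/92.00 = 121.7 mm².
A = πd²/4 → d = √(4A/π) = 12.45 mm.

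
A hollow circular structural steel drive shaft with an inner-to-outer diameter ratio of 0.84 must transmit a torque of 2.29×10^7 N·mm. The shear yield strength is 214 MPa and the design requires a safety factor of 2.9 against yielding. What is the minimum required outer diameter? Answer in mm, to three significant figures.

d_o = 147 mm

τ_allow = 214/2.9 = 73.79 MPa.
For a hollow shaft τ = 16T/[πd_o³(1−k⁴)] with k = 0.84, so 1−k⁴ = 0.5021.
d_o³ = 16T/[π τ_allow (1−k⁴)] = 16×2.2900×10^7/(π×73.79×0.5021) = 3.148×10^6 mm³.
d_o = 146.6 mm.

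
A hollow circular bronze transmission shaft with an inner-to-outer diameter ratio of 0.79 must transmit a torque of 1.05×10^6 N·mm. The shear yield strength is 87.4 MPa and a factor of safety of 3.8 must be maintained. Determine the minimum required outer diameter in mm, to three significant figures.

d_o = 72.5 mm

τ_allow = 87.4/3.8 = 23.00 MPa.
For a hollow shaft τ = 16T/[πd_o³(1−k⁴)] with k = 0.79, so 1−k⁴ = 0.6105.
d_o³ = 16T/[π τ_allow (1−k⁴)] = 16×1050000/(π×23.00×0.6105) = 380800 mm³.
d_o = 72.49 mm.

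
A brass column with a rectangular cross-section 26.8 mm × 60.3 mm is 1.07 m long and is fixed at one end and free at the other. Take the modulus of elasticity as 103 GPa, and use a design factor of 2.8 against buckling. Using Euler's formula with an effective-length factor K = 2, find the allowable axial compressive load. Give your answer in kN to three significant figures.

P_allow = 7.67 kN

Buckling occurs about the weak axis: I_min = h·b³/12 = 60.3×26.8³/12 = 96730 mm⁴ (b = 26.8 mm is the smaller dimension).
Effective length L_e = KL = 2×1.07 m = 2140 mm.
Euler critical load P_cr = π²EI/L_e² = π²×103000×96730/2140² = 21470 N.
P_allow = P_cr/n = 21470/2.8 = 7668 N.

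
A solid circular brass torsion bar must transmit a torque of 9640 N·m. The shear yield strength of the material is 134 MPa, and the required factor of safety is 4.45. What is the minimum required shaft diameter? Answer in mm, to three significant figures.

Allowable shear stress τ_allow = 134/4.45 = 30.11 MPa.
For a solid shaft τ = 16T/(πd³), so d³ = 16T/(π τ_allow) = 16×9640000/(π×30.11) = 1.630×10^6 mm³.
d = (1.630×10^6)^(1/3) = 117.7 mm.

d = 118 mm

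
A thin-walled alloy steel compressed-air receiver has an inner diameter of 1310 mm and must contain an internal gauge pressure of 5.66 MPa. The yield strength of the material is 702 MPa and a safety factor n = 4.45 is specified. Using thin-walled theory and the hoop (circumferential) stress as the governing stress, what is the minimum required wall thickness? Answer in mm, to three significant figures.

σ_allow = 702/4.45 = 157.8 MPa.
Hoop stress σ_h = pD/(2t), so t = pD/(2σ_allow) = 5.66×1310/(2×157.8) = 23.50 mm.

t = 23.5 mm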